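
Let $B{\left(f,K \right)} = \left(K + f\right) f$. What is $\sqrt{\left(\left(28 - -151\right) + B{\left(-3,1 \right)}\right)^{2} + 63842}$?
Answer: $\sqrt{98067} \approx 313.16$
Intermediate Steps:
$B{\left(f,K \right)} = f \left(K + f\right)$
$\sqrt{\left(\left(28 - -151\right) + B{\left(-3,1 \right)}\right)^{2} + 63842} = \sqrt{\left(\left(28 - -151\right) - 3 \left(1 - 3\right)\right)^{2} + 63842} = \sqrt{\left(\left(28 + 151\right) - -6\right)^{2} + 63842} = \sqrt{\left(179 + 6\right)^{2} + 63842} = \sqrt{185^{2} + 63842} = \sqrt{34225 + 63842} = \sqrt{98067}$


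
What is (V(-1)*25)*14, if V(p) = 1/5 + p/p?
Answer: 420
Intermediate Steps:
V(p) = 6/5 (V(p) = 1*(⅕) + 1 = ⅕ + 1 = 6/5)
(V(-1)*25)*14 = ((6/5)*25)*14 = 30*14 = 420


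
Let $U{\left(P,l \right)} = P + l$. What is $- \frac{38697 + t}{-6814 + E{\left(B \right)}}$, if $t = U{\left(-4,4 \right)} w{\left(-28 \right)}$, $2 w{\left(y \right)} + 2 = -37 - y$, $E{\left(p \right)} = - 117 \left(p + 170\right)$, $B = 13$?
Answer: $\frac{38697}{28225} \approx 1.371$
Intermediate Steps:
$E{\left(p \right)} = -19890 - 117 p$ ($E{\left(p \right)} = - 117 \left(170 + p\right) = -19890 - 117 p$)
$w{\left(y \right)} = - \frac{39}{2} - \frac{y}{2}$ ($w{\left(y \right)} = -1 + \frac{-37 - y}{2} = -1 - \left(\frac{37}{2} + \frac{y}{2}\right) = - \frac{39}{2} - \frac{y}{2}$)
$t = 0$ ($t = \left(-4 + 4\right) \left(- \frac{39}{2} - -14\right) = 0 \left(- \frac{39}{2} + 14\right) = 0 \left(- \frac{11}{2}\right) = 0$)
$- \frac{38697 + t}{-6814 + E{\left(B \right)}} = - \frac{38697 + 0}{-6814 - 21411} = - \frac{38697}{-6814 - 21411} = - \frac{38697}{-28225} = - \frac{38697 \left(-1\right)}{28225} = \left(-1\right) \left(- \frac{38697}{28225}\right) = \frac{38697}{28225}$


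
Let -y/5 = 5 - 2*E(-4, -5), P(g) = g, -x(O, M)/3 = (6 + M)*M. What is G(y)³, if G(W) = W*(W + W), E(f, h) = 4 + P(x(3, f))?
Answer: 2199535975125000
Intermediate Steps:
x(O, M) = -3*M*(6 + M) (x(O, M) = -3*(6 + M)*M = -3*M*(6 + M))
E(f, h) = 4 - 3*f*(6 + f)
y = 255 (y = -5*(5 - 2*(4 - 3*(-4)*(6 - 4))) = -5*(5 - 2*(4 - 3*(-4)*2)) = -5*(5 - 2*(4 + 24)) = -5*(5 - 2*28) = -5*(5 - 56) = -5*(-51) = 255)
G(W) = 2*W² (G(W) = W*(2*W) = 2*W²)
G(y)³ = (2*255²)³ = (2*65025)³ = 130050³ = 2199535975125000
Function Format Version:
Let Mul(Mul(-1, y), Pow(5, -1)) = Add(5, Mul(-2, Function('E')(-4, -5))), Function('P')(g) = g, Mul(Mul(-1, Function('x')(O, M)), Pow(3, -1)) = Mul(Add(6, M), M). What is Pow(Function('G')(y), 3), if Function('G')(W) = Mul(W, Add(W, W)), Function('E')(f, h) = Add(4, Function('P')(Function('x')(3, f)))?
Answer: 2199535975125000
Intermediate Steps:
Function('x')(O, M) = Mul(-3, M, Add(6, M)) (Function('x')(O, M) = Mul(-3, Mul(Add(6, M), M)) = Mul(-3, Mul(M, Add(6, M))) = Mul(-3, M, Add(6, M)))
Function('E')(f, h) = Add(4, Mul(-3, f, Add(6, f)))
y = 255 (y = Mul(-5, Add(5, Mul(-2, Add(4, Mul(-3, -4, Add(6, -4)))))) = Mul(-5, Add(5, Mul(-2, Add(4, Mul(-3, -4, 2))))) = Mul(-5, Add(5, Mul(-2, Add(4, 24)))) = Mul(-5, Add(5, Mul(-2, 28))) = Mul(-5, Add(5, -56)) = Mul(-5, -51) = 255)
Function('G')(W) = Mul(2, Pow(W, 2)) (Function('G')(W) = Mul(W, Mul(2, W)) = Mul(2, Pow(W, 2)))
Pow(Function('G')(y), 3) = Pow(Mul(2, Pow(255, 2)), 3) = Pow(Mul(2, 65025), 3) = Pow(130050, 3) = 2199535975125000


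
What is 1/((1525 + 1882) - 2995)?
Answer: 1/412 ≈ 0.0024272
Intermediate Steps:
1/((1525 + 1882) - 2995) = 1/(3407 - 2995) = 1/412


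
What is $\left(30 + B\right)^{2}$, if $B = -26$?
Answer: $16$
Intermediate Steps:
$\left(30 + B\right)^{2} = \left(30 - 26\right)^{2} = 4^{2} = 16$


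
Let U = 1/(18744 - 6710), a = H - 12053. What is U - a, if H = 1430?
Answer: 127837183/12034 ≈ 10623.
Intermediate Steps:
a = -10623 (a = 1430 - 12053 = -10623)
U = 1/12034 ≈ 8.3098e-5
U - a = 1/12034 - 1*(-10623) = 1/12034 + 10623 = 127837183/12034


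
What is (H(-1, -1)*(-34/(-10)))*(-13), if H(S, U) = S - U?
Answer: 0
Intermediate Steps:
(H(-1, -1)*(-34/(-10)))*(-13) = ((-1 - 1*(-1))*(-34/(-10)))*(-13) = ((-1 + 1)*(-34*(-⅒)))*(-13) = (0*(17/5))*(-13) = 0*(-13) = 0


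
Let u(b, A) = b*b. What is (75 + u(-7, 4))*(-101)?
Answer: -12524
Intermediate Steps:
u(b, A) = b²
(75 + u(-7, 4))*(-101) = (75 + (-7)²)*(-101) = (75 + 49)*(-101) = 124*(-101) = -12524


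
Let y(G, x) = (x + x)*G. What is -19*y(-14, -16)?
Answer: -8512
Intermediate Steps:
y(G, x) = 2*G*x (y(G, x) = (2*x)*G = 2*G*x)
-19*y(-14, -16) = -38*(-14)*(-16) = -19*448 = -8512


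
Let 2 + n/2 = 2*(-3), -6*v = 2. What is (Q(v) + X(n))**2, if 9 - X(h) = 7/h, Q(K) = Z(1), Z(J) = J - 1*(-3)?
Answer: 46225/256 ≈ 180.57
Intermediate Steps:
Z(J) = 3 + J (Z(J) = J + 3 = 3 + J)
v = -1/3 (v = -1/6*2 = -1/3 ≈ -0.33333)
Q(K) = 4 (Q(K) = 3 + 1 = 4)
n = -16 (n = -4 + 2*(2*(-3)) = -4 + 2*(-6) = -4 - 12 = -16)
X(h) = 9 - 7/h
(Q(v) + X(n))**2 = (4 + (9 - 7/(-16)))**2 = (4 + (9 - 7*(-1/16)))**2 = (4 + (9 + 7/16))**2 = (4 + 151/16)**2 = (215/16)**2 = 46225/256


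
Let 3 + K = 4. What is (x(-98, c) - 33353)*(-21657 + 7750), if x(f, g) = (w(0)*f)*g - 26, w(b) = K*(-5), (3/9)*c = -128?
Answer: 3080942873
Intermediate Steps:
K = 1 (K = -3 + 4 = 1)
c = -384 (c = 3*(-128) = -384)
w(b) = -5 (w(b) = 1*(-5) = -5)
x(f, g) = -26 - 5*f*g (x(f, g) = (-5*f)*g - 26 = -5*f*g - 26 = -26 - 5*f*g)
(x(-98, c) - 33353)*(-21657 + 7750) = ((-26 - 5*(-98)*(-384)) - 33353)*(-21657 + 7750) = ((-26 - 188160) - 33353)*(-13907) = (-188186 - 33353)*(-13907) = -221539*(-13907) = 3080942873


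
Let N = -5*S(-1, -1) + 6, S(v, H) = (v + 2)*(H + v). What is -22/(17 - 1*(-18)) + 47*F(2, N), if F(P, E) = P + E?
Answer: 29588/35 ≈ 845.37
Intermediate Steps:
S(v, H) = (2 + v)*(H + v)
N = 16 (N = -5*((-1)**2 + 2*(-1) + 2*(-1) - 1*(-1)) + 6 = -5*(1 - 2 - 2 + 1) + 6 = -5*(-2) + 6 = 10 + 6 = 16)
F(P, E) = E + P
-22/(17 - 1*(-18)) + 47*F(2, N) = -22/(17 - 1*(-18)) + 47*(16 + 2) = -22/(17 + 18) + 47*18 = -22/35 + 846 = 29588/35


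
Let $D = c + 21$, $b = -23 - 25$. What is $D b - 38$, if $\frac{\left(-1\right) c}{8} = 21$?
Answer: $7018$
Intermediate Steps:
$c = -168$ ($c = \left(-8\right) 21 = -168$)
$b = -48$ ($b = -23 - 25 = -48$)
$D = -147$ ($D = -168 + 21 = -147$)
$D b - 38 = \left(-147\right) \left(-48\right) - 38 = 7056 - 38 = 7018$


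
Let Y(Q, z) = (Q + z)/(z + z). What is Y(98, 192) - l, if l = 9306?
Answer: -1786607/192 ≈ -9305.3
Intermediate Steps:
Y(Q, z) = (Q + z)/(2*z) (Y(Q, z) = (Q + z)/((2*z)) = (Q + z)*(1/(2*z)) = (Q + z)/(2*z))
Y(98, 192) - l = (1/2)*(98 + 192)/192 - 1*9306 = (1/2)*(1/192)*290 - 9306 = 145/192 - 9306 = -1786607/192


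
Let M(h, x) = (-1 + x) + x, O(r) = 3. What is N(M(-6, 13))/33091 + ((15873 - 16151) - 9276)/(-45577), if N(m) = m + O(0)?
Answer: 18672210/88716971 ≈ 0.21047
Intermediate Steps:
M(h, x) = -1 + 2*x
N(m) = 3 + m (N(m) = m + 3 = 3 + m)
N(M(-6, 13))/33091 + ((15873 - 16151) - 9276)/(-45577) = (3 + (-1 + 2*13))/33091 + ((15873 - 16151) - 9276)/(-45577) = (3 + (-1 + 26))*(1/33091) + (-278 - 9276)*(-1/45577) = (3 + 25)*(1/33091) - 9554*(-1/45577) = 28*(1/33091) + 562/2681 = 28/33091 + 562/2681 = 18672210/88716971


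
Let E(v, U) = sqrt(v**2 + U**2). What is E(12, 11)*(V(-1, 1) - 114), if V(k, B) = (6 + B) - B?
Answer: -108*sqrt(265) ≈ -1758.1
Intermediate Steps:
V(k, B) = 6
E(v, U) = sqrt(U**2 + v**2)
E(12, 11)*(V(-1, 1) - 114) = sqrt(11**2 + 12**2)*(6 - 114) = sqrt(121 + 144)*(-108) = sqrt(265)*(-108) = -108*sqrt(265)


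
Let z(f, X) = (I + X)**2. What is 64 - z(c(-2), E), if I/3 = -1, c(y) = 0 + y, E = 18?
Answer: -161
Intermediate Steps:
c(y) = y
I = -3 (I = 3*(-1) = -3)
z(f, X) = (-3 + X)**2
64 - z(c(-2), E) = 64 - (-3 + 18)**2 = 64 - 1*15**2 = 64 - 1*225 = 64 - 225 = -161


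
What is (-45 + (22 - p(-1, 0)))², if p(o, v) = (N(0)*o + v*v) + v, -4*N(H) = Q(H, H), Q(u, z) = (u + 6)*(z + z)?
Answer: 529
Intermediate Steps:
Q(u, z) = 2*z*(6 + u) (Q(u, z) = (6 + u)*(2*z) = 2*z*(6 + u))
N(H) = -H*(6 + H)/2
p(o, v) = v + v² (p(o, v) = ((-½*0*(6 + 0))*o + v*v) + v = ((-½*0*6)*o + v²) + v = (0*o + v²) + v = (0 + v²) + v = v² + v = v + v²)
(-45 + (22 - p(-1, 0)))² = (-45 + (22 - 0*(1 + 0)))² = (-45 + (22 - 0))² = (-45 + (22 - 1*0))² = (-45 + (22 + 0))² = (-45 + 22)² = (-23)² = 529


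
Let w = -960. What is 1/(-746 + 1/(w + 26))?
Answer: -934/696765 ≈ -0.0013405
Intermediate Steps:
1/(-746 + 1/(w + 26)) = 1/(-746 + 1/(-960 + 26)) = 1/(-746 + 1/(-934)) = 1/(-746 - 1/934) = 1/(-696765/934) = -934/696765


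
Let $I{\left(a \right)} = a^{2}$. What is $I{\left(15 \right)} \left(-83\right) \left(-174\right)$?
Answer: $3249450$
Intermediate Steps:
$I{\left(15 \right)} \left(-83\right) \left(-174\right) = 15^{2} \left(-83\right) \left(-174\right) = 225 \left(-83\right) \left(-174\right) = \left(-18675\right) \left(-174\right) = 3249450$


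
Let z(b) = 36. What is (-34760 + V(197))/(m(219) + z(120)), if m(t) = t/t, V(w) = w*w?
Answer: 4049/37 ≈ 109.43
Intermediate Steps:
V(w) = w**2
m(t) = 1
(-34760 + V(197))/(m(219) + z(120)) = (-34760 + 197**2)/(1 + 36) = (-34760 + 38809)/37 = 4049*(1/37) = 4049/37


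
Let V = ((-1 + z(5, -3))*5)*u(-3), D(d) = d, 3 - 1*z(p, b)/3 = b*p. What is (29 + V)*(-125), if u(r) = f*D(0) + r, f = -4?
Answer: 95750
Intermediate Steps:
z(p, b) = 9 - 3*b*p
u(r) = r (u(r) = -4*0 + r = 0 + r = r)
V = -795 (V = ((-1 + (9 - 3*(-3)*5))*5)*(-3) = ((-1 + (9 + 45))*5)*(-3) = ((-1 + 54)*5)*(-3) = (53*5)*(-3) = 265*(-3) = -795)
(29 + V)*(-125) = (29 - 795)*(-125) = -766*(-125) = 95750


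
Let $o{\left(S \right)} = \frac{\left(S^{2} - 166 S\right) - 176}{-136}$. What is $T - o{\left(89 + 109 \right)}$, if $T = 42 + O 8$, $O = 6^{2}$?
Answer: $\frac{6380}{17} \approx 375.29$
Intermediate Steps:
$O = 36$
$o{\left(S \right)} = \frac{22}{17} - \frac{S^{2}}{136} + \frac{83 S}{68}$ ($o{\left(S \right)} = \left(-176 + S^{2} - 166 S\right) \left(- \frac{1}{136}\right) = \frac{22}{17} - \frac{S^{2}}{136} + \frac{83 S}{68}$)
$T = 330$ ($T = 42 + 36 \cdot 8 = 42 + 288 = 330$)
$T - o{\left(89 + 109 \right)} = 330 - \left(\frac{22}{17} - \frac{\left(89 + 109\right)^{2}}{136} + \frac{83 \left(89 + 109\right)}{68}\right) = 330 - \left(\frac{22}{17} - \frac{198^{2}}{136} + \frac{83}{68} \cdot 198\right) = 330 - \left(\frac{22}{17} - \frac{9801}{34} + \frac{8217}{34}\right) = 330 - - \frac{770}{17} = 330 + \frac{770}{17} = \frac{6380}{17}$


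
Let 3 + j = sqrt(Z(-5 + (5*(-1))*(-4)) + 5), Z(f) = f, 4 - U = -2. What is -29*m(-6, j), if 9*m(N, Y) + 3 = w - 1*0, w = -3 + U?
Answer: 0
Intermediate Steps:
U = 6 (U = 4 - 1*(-2) = 4 + 2 = 6)
w = 3 (w = -3 + 6 = 3)
j = -3 + 2*sqrt(5) (j = -3 + sqrt((-5 + (5*(-1))*(-4)) + 5) = -3 + sqrt((-5 - 5*(-4)) + 5) = -3 + sqrt((-5 + 20) + 5) = -3 + sqrt(15 + 5) = -3 + sqrt(20) = -3 + 2*sqrt(5) ≈ 1.4721)
m(N, Y) = 0 (m(N, Y) = -1/3 + (3 - 1*0)/9 = -1/3 + (3 + 0)/9 = -1/3 + (1/9)*3 = -1/3 + 1/3 = 0)
-29*m(-6, j) = -29*0 = 0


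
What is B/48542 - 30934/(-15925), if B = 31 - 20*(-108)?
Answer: 118191531/59463950 ≈ 1.9876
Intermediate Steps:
B = 2191 (B = 31 + 2160 = 2191)
B/48542 - 30934/(-15925) = 2191/48542 - 30934/(-15925) = 2191*(1/48542) - 30934*(-1/15925) = 2191/48542 + 30934/15925 = 118191531/59463950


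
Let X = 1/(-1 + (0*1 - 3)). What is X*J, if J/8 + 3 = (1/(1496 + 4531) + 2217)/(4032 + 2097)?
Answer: 194913178/36939483 ≈ 5.2766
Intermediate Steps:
J = -779652712/36939483 (J = -24 + 8*((1/(1496 + 4531) + 2217)/(4032 + 2097)) = -24 + 8*((1/6027 + 2217)/6129) = -24 + 8*((1/6027 + 2217)*(1/6129)) = -24 + 8*((13361860/6027)*(1/6129)) = -24 + 8*(13361860/36939483) = -24 + 106894880/36939483 = -779652712/36939483 ≈ -21.106)
X = -¼ (X = 1/(-1 + (0 - 3)) = 1/(-1 - 3) = 1/(-4) = -¼ ≈ -0.25000)
X*J = -¼*(-779652712/36939483) = 194913178/36939483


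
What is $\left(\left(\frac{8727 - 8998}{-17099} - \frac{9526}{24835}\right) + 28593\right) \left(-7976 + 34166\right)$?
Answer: $\frac{63599618371856328}{84930733} \approx 7.4884 \cdot 10^{8}$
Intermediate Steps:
$\left(\left(\frac{8727 - 8998}{-17099} - \frac{9526}{24835}\right) + 28593\right) \left(-7976 + 34166\right) = \left(\left(\left(-271\right) \left(- \frac{1}{17099}\right) - \frac{9526}{24835}\right) + 28593\right) 26190 = \left(\left(\frac{271}{17099} - \frac{9526}{24835}\right) + 28593\right) 26190 = \left(- \frac{156154789}{424653665} + 28593\right) 26190 = \frac{12141966088556}{424653665} \cdot 26190 = \frac{63599618371856328}{84930733}$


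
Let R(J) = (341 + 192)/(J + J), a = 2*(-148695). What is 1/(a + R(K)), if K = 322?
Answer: -644/191518627 ≈ -3.3626e-6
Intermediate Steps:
a = -297390
R(J) = 533/(2*J) (R(J) = 533/((2*J)) = 533*(1/(2*J)) = 533/(2*J))
1/(a + R(K)) = 1/(-297390 + (533/2)/322) = 1/(-297390 + (533/2)*(1/322)) = 1/(-297390 + 533/644) = 1/(-191518627/644) = -644/191518627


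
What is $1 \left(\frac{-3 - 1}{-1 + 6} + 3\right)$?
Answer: $\frac{11}{5} \approx 2.2$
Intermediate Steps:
$1 \left(\frac{-3 - 1}{-1 + 6} + 3\right) = 1 \left(- \frac{4}{5} + 3\right) = 1 \cdot \frac{11}{5} = \frac{11}{5}$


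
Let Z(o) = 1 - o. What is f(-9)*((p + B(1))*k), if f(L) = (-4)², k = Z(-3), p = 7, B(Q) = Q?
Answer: 512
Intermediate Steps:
k = 4 (k = 1 - 1*(-3) = 1 + 3 = 4)
f(L) = 16
f(-9)*((p + B(1))*k) = 16*((7 + 1)*4) = 16*(8*4) = 16*32 = 512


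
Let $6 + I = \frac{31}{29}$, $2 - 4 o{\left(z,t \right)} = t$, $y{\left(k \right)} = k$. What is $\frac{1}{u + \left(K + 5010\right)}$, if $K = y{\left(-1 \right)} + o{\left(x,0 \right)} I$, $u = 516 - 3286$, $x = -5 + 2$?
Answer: $\frac{58}{129719} \approx 0.00044712$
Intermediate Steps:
$x = -3$
$o{\left(z,t \right)} = \frac{1}{2} - \frac{t}{4}$
$I = - \frac{143}{29}$ ($I = -6 + \frac{31}{29} = - \frac{143}{29} \approx -4.931$)
$u = -2770$ ($u = 516 - 3286 = -2770$)
$K = - \frac{201}{58}$ ($K = -1 + \left(\frac{1}{2} - 0\right) \left(- \frac{143}{29}\right) = -1 + \left(\frac{1}{2} + 0\right) \left(- \frac{143}{29}\right) = -1 + \frac{1}{2} \left(- \frac{143}{29}\right) = -1 - \frac{143}{58} = - \frac{201}{58} \approx -3.4655$)
$\frac{1}{u + \left(K + 5010\right)} = \frac{1}{-2770 + \left(- \frac{201}{58} + 5010\right)} = \frac{1}{-2770 + \frac{290379}{58}} = \frac{1}{\frac{129719}{58}} = \frac{58}{129719}$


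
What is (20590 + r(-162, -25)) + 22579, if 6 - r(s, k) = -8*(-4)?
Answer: 43143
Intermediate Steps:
r(s, k) = -26 (r(s, k) = 6 - (-8)*(-4) = 6 - 1*32 = 6 - 32 = -26)
(20590 + r(-162, -25)) + 22579 = (20590 - 26) + 22579 = 20564 + 22579 = 43143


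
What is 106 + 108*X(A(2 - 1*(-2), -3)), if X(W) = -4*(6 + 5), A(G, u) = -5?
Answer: -4646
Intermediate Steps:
X(W) = -44 (X(W) = -4*11 = -44)
106 + 108*X(A(2 - 1*(-2), -3)) = 106 + 108*(-44) = 106 - 4752 = -4646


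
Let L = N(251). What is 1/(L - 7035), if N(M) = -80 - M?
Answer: -1/7366 ≈ -0.00013576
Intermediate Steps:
L = -331 (L = -80 - 1*251 = -80 - 251 = -331)
1/(L - 7035) = 1/(-331 - 7035) = 1/(-7366) = -1/7366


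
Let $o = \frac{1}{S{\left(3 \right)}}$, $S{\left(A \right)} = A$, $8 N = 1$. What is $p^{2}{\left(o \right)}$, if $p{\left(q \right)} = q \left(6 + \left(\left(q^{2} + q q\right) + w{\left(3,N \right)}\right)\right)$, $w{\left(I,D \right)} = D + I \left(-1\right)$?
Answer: $\frac{58081}{46656} \approx 1.2449$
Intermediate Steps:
$N = \frac{1}{8}$ ($N = \frac{1}{8} \cdot 1 = \frac{1}{8} \approx 0.125$)
$w{\left(I,D \right)} = D - I$
$o = \frac{1}{3} \approx 0.33333$
$p{\left(q \right)} = q \left(\frac{25}{8} + 2 q^{2}\right)$ ($p{\left(q \right)} = q \left(6 + \left(\left(q^{2} + q q\right) + \left(\frac{1}{8} - 3\right)\right)\right) = q \left(6 + \left(\left(q^{2} + q^{2}\right) + \left(\frac{1}{8} - 3\right)\right)\right) = q \left(6 + \left(2 q^{2} - \frac{23}{8}\right)\right) = q \left(6 + \left(- \frac{23}{8} + 2 q^{2}\right)\right) = q \left(\frac{25}{8} + 2 q^{2}\right)$)
$p^{2}{\left(o \right)} = \left(\frac{1}{8} \cdot \frac{1}{3} \left(25 + \frac{16}{9}\right)\right)^{2} = \left(\frac{1}{8} \cdot \frac{1}{3} \cdot \frac{241}{9}\right)^{2} = \left(\frac{241}{216}\right)^{2} = \frac{58081}{46656}$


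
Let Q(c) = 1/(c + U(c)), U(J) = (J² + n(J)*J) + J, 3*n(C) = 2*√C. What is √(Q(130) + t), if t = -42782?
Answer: √(-143157128205 - 723015800*√130)/(130*√(198 + √130)) ≈ 206.84*I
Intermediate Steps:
n(C) = 2*√C/3 (n(C) = (2*√C)/3 = 2*√C/3)
U(J) = J + J² + 2*J^(3/2)/3 (U(J) = (J² + (2*√J/3)*J) + J = (J² + 2*J^(3/2)/3) + J = J + J² + 2*J^(3/2)/3)
Q(c) = 1/(c² + 2*c + 2*c^(3/2)/3) (Q(c) = 1/(c + (c + c² + 2*c^(3/2)/3)) = 1/(c² + 2*c + 2*c^(3/2)/3))
√(Q(130) + t) = √(3/(130*(6 + 2*√130 + 3*130)) - 42782) = √(3*(1/130)/(6 + 2*√130 + 390) - 42782) = √(3*(1/130)/(396 + 2*√130) - 42782) = √(3/(130*(396 + 2*√130)) - 42782) = √(-42782 + 3/(130*(396 + 2*√130)))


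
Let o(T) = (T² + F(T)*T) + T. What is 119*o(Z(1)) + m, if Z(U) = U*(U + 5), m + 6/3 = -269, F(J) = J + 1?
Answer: 9725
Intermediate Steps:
F(J) = 1 + J
m = -271 (m = -2 - 269 = -271)
Z(U) = U*(5 + U)
o(T) = T + T² + T*(1 + T) (o(T) = (T² + (1 + T)*T) + T = (T² + T*(1 + T)) + T = T + T² + T*(1 + T))
119*o(Z(1)) + m = 119*(2*(1*(5 + 1))*(1 + 1*(5 + 1))) - 271 = 119*(2*(1*6)*(1 + 1*6)) - 271 = 119*(2*6*(1 + 6)) - 271 = 119*(2*6*7) - 271 = 119*84 - 271 = 9996 - 271 = 9725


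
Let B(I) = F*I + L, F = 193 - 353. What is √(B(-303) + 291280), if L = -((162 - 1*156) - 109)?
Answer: √339863 ≈ 582.98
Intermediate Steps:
L = 103 (L = -((162 - 156) - 109) = -(6 - 109) = -1*(-103) = 103)
F = -160
B(I) = 103 - 160*I (B(I) = -160*I + 103 = 103 - 160*I)
√(B(-303) + 291280) = √((103 - 160*(-303)) + 291280) = √((103 + 48480) + 291280) = √(48583 + 291280) = √339863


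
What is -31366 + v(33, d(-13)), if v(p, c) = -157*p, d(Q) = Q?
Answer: -36547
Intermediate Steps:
-31366 + v(33, d(-13)) = -31366 - 157*33 = -31366 - 5181 = -36547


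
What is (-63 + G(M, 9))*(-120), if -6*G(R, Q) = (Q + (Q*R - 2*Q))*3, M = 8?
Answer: 11340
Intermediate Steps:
G(R, Q) = Q/2 - Q*R/2 (G(R, Q) = -(Q + (Q*R - 2*Q))*3/6 = -(Q + (-2*Q + Q*R))*3/6 = -(-Q + Q*R)*3/6 = -(-3*Q + 3*Q*R)/6 = Q/2 - Q*R/2)
(-63 + G(M, 9))*(-120) = (-63 + (½)*9*(1 - 1*8))*(-120) = (-63 + (½)*9*(1 - 8))*(-120) = (-63 + (½)*9*(-7))*(-120) = (-63 - 63/2)*(-120) = -189/2*(-120) = 11340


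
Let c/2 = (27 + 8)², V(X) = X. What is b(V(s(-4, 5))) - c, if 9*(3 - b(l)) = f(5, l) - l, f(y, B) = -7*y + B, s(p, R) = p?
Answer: -21988/9 ≈ -2443.1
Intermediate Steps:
f(y, B) = B - 7*y
c = 2450 (c = 2*(27 + 8)² = 2*35² = 2*1225 = 2450)
b(l) = 62/9 (b(l) = 3 - ((l - 7*5) - l)/9 = 3 - ((l - 35) - l)/9 = 3 - ((-35 + l) - l)/9 = 3 - ⅑*(-35) = 3 + 35/9 = 62/9)
b(V(s(-4, 5))) - c = 62/9 - 1*2450 = 62/9 - 2450 = -21988/9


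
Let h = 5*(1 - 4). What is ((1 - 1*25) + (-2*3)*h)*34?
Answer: 2244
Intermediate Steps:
h = -15 (h = 5*(-3) = -15)
((1 - 1*25) + (-2*3)*h)*34 = ((1 - 1*25) - 2*3*(-15))*34 = ((1 - 25) - 6*(-15))*34 = (-24 + 90)*34 = 66*34 = 2244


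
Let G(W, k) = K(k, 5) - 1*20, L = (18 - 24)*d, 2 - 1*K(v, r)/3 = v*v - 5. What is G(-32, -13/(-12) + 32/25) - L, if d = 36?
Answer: 6007319/30000 ≈ 200.24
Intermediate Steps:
K(v, r) = 21 - 3*v**2 (K(v, r) = 6 - 3*(v*v - 5) = 6 - 3*(v**2 - 5) = 6 - 3*(-5 + v**2) = 6 + (15 - 3*v**2) = 21 - 3*v**2)
L = -216 (L = (18 - 24)*36 = -6*36 = -216)
G(W, k) = 1 - 3*k**2 (G(W, k) = (21 - 3*k**2) - 1*20 = (21 - 3*k**2) - 20 = 1 - 3*k**2)
G(-32, -13/(-12) + 32/25) - L = (1 - 3*(-13/(-12) + 32/25)**2) - 1*(-216) = (1 - 3*(-13*(-1/12) + 32*(1/25))**2) + 216 = (1 - 3*(13/12 + 32/25)**2) + 216 = (1 - 3*(709/300)**2) + 216 = (1 - 3*502681/90000) + 216 = (1 - 502681/30000) + 216 = -472681/30000 + 216 = 6007319/30000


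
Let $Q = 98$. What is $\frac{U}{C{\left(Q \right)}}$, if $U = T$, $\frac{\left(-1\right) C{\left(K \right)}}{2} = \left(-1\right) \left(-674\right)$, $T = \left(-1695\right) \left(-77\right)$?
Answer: $- \frac{130515}{1348} \approx -96.821$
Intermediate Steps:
$T = 130515$
$C{\left(K \right)} = -1348$ ($C{\left(K \right)} = - 2 \left(\left(-1\right) \left(-674\right)\right) = \left(-2\right) 674 = -1348$)
$U = 130515$
$\frac{U}{C{\left(Q \right)}} = \frac{130515}{-1348} = 130515 \left(- \frac{1}{1348}\right) = - \frac{130515}{1348}$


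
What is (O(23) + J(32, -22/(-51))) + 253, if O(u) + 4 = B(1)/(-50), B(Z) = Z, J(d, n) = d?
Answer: 14049/50 ≈ 280.98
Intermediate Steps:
O(u) = -201/50 (O(u) = -4 + 1/(-50) = -4 + 1*(-1/50) = -4 - 1/50 = -201/50)
(O(23) + J(32, -22/(-51))) + 253 = (-201/50 + 32) + 253 = 1399/50 + 253 = 14049/50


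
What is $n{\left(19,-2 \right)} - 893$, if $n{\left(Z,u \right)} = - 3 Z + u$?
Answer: $-952$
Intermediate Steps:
$n{\left(Z,u \right)} = u - 3 Z$
$n{\left(19,-2 \right)} - 893 = \left(-2 - 57\right) - 893 = -59 - 893 = -952$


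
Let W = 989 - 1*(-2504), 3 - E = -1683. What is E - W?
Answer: -1807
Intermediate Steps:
E = 1686 (E = 3 - 1*(-1683) = 3 + 1683 = 1686)
W = 3493 (W = 989 + 2504 = 3493)
E - W = 1686 - 1*3493 = 1686 - 3493 = -1807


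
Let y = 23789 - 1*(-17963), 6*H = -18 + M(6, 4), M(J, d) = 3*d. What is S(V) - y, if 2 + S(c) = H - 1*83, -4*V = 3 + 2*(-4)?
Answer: -41838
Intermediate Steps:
V = 5/4 (V = -(3 + 2*(-4))/4 = -(3 - 8)/4 = -¼*(-5) = 5/4 ≈ 1.2500)
H = -1 (H = (-18 + 3*4)/6 = (-18 + 12)/6 = (⅙)*(-6) = -1)
y = 41752 (y = 23789 + 17963 = 41752)
S(c) = -86 (S(c) = -2 + (-1 - 1*83) = -2 + (-1 - 83) = -2 - 84 = -86)
S(V) - y = -86 - 1*41752 = -86 - 41752 = -41838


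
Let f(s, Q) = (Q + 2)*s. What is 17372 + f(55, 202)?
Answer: 28592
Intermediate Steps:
f(s, Q) = s*(2 + Q) (f(s, Q) = (2 + Q)*s = s*(2 + Q))
17372 + f(55, 202) = 17372 + 55*(2 + 202) = 17372 + 55*204 = 17372 + 11220 = 28592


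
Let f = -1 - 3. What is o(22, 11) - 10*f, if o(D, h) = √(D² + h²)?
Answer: 40 + 11*√5 ≈ 64.597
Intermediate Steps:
f = -4
o(22, 11) - 10*f = √(22² + 11²) - 10*(-4) = √(484 + 121) - 1*(-40) = √605 + 40 = 11*√5 + 40 = 40 + 11*√5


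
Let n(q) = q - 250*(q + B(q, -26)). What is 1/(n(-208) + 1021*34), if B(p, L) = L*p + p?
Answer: -1/1213494 ≈ -8.2407e-7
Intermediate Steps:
B(p, L) = p + L*p
n(q) = 6001*q (n(q) = q - 250*(q + q*(1 - 26)) = q - 250*(q + q*(-25)) = q - 250*(q - 25*q) = q - (-6000)*q = q + 6000*q = 6001*q)
1/(n(-208) + 1021*34) = 1/(6001*(-208) + 1021*34) = 1/(-1248208 + 34714) = 1/(-1213494) = -1/1213494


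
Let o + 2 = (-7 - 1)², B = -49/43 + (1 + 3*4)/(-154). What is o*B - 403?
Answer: -1585588/3311 ≈ -478.88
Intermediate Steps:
B = -8105/6622 (B = -49*1/43 + (1 + 12)*(-1/154) = -49/43 + 13*(-1/154) = -49/43 - 13/154 = -8105/6622 ≈ -1.2239)
o = 62 (o = -2 + (-7 - 1)² = -2 + (-8)² = -2 + 64 = 62)
o*B - 403 = 62*(-8105/6622) - 403 = -251255/3311 - 403 = -1585588/3311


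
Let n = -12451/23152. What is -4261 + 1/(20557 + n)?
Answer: -2027908787441/475923213 ≈ -4261.0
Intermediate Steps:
n = -12451/23152 (n = -12451*1/23152 = -12451/23152 ≈ -0.53779)
-4261 + 1/(20557 + n) = -4261 + 1/(20557 - 12451/23152) = -4261 + 1/(475923213/23152) = -4261 + 23152/475923213 = -2027908787441/475923213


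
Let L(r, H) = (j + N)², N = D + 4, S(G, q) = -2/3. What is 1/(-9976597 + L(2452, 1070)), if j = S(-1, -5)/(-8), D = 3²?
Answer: -144/1436605319 ≈ -1.0024e-7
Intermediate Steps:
D = 9
S(G, q) = -⅔ (S(G, q) = -2*⅓ = -⅔)
N = 13 (N = 9 + 4 = 13)
j = 1/12 (j = -⅔/(-8) = -⅔*(-⅛) = 1/12 ≈ 0.083333)
L(r, H) = 24649/144 (L(r, H) = (1/12 + 13)² = (157/12)² = 24649/144)
1/(-9976597 + L(2452, 1070)) = 1/(-9976597 + 24649/144) = 1/(-1436605319/144) = -144/1436605319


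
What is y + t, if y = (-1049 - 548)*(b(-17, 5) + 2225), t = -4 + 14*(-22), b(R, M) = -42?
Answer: -3486563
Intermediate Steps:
t = -312 (t = -4 - 308 = -312)
y = -3486251 (y = (-1049 - 548)*(-42 + 2225) = -1597*2183 = -3486251)
y + t = -3486251 - 312 = -3486563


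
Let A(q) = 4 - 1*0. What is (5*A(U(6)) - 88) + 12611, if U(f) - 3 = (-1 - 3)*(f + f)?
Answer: 12543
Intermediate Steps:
U(f) = 3 - 8*f (U(f) = 3 + (-1 - 3)*(f + f) = 3 - 8*f)
A(q) = 4 (A(q) = 4 + 0 = 4)
(5*A(U(6)) - 88) + 12611 = (5*4 - 88) + 12611 = (20 - 88) + 12611 = -68 + 12611 = 12543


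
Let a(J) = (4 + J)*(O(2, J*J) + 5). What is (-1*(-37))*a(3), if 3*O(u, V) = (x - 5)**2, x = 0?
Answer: 10360/3 ≈ 3453.3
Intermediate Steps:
O(u, V) = 25/3 (O(u, V) = (0 - 5)**2/3 = (1/3)*(-5)**2 = (1/3)*25 = 25/3)
a(J) = 160/3 + 40*J/3 (a(J) = (4 + J)*(25/3 + 5) = (4 + J)*(40/3) = 160/3 + 40*J/3)
(-1*(-37))*a(3) = (-1*(-37))*(160/3 + (40/3)*3) = 37*(160/3 + 40) = 37*(280/3) = 10360/3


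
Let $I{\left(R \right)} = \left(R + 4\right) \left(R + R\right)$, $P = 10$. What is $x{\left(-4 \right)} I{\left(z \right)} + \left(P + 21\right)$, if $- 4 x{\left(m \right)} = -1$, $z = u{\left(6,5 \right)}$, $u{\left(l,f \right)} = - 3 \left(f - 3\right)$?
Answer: $37$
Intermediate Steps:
$u{\left(l,f \right)} = 9 - 3 f$ ($u{\left(l,f \right)} = - 3 \left(-3 + f\right) = 9 - 3 f$)
$z = -6$ ($z = 9 - 15 = -6$)
$x{\left(m \right)} = \frac{1}{4}$ ($x{\left(m \right)} = \left(- \frac{1}{4}\right) \left(-1\right) = \frac{1}{4}$)
$I{\left(R \right)} = 2 R \left(4 + R\right)$ ($I{\left(R \right)} = \left(4 + R\right) 2 R = 2 R \left(4 + R\right)$)
$x{\left(-4 \right)} I{\left(z \right)} + \left(P + 21\right) = \frac{2 \left(-6\right) \left(4 - 6\right)}{4} + \left(10 + 21\right) = \frac{2 \left(-6\right) \left(-2\right)}{4} + 31 = \frac{1}{4} \cdot 24 + 31 = 6 + 31 = 37$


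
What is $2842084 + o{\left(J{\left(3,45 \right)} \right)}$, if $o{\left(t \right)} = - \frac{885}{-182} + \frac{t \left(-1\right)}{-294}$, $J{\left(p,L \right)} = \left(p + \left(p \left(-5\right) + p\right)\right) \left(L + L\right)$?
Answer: $\frac{3620817701}{1274} \approx 2.8421 \cdot 10^{6}$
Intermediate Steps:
$J{\left(p,L \right)} = - 6 L p$ ($J{\left(p,L \right)} = \left(p + \left(- 5 p + p\right)\right) 2 L = \left(p - 4 p\right) 2 L = - 3 p 2 L = - 6 L p$)
$o{\left(t \right)} = \frac{885}{182} + \frac{t}{294}$ ($o{\left(t \right)} = \left(-885\right) \left(- \frac{1}{182}\right) + - t \left(- \frac{1}{294}\right) = \frac{885}{182} + \frac{t}{294}$)
$2842084 + o{\left(J{\left(3,45 \right)} \right)} = 2842084 + \left(\frac{885}{182} + \frac{\left(-6\right) 45 \cdot 3}{294}\right) = 2842084 + \left(\frac{885}{182} + \frac{1}{294} \left(-810\right)\right) = 2842084 + \left(\frac{885}{182} - \frac{135}{49}\right) = 2842084 + \frac{2685}{1274} = \frac{3620817701}{1274}$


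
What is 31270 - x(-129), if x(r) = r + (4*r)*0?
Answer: 31399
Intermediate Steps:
x(r) = r (x(r) = r + 0 = r)
31270 - x(-129) = 31270 - 1*(-129) = 31270 + 129 = 31399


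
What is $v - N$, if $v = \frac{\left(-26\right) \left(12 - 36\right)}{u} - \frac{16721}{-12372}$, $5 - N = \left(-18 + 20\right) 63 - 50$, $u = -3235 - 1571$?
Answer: $\frac{238571615}{3303324} \approx 72.222$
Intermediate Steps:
$u = -4806$ ($u = -3235 - 1571 = -4806$)
$N = -71$ ($N = 5 - \left(\left(-18 + 20\right) 63 - 50\right) = 5 - \left(2 \cdot 63 - 50\right) = 5 - \left(126 - 50\right) = 5 - 76 = -71$)
$v = \frac{4035611}{3303324}$ ($v = \frac{\left(-26\right) \left(12 - 36\right)}{-4806} - \frac{16721}{-12372} = \left(-26\right) \left(-24\right) \left(- \frac{1}{4806}\right) - - \frac{16721}{12372} = 624 \left(- \frac{1}{4806}\right) + \frac{16721}{12372} = - \frac{104}{801} + \frac{16721}{12372} = \frac{4035611}{3303324} \approx 1.2217$)
$v - N = \frac{4035611}{3303324} - -71 = \frac{4035611}{3303324} + 71 = \frac{238571615}{3303324}$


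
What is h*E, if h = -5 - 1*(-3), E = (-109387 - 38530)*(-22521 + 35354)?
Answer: 3796437722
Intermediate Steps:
E = -1898218861 (E = -147917*12833 = -1898218861)
h = -2 (h = -5 + 3 = -2)
h*E = -2*(-1898218861) = 3796437722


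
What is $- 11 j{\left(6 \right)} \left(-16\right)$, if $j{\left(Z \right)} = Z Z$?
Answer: $6336$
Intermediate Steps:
$j{\left(Z \right)} = Z^{2}$
$- 11 j{\left(6 \right)} \left(-16\right) = - 11 \cdot 6^{2} \left(-16\right) = \left(-11\right) 36 \left(-16\right) = \left(-396\right) \left(-16\right) = 6336$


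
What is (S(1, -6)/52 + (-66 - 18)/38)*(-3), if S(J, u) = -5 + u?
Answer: 7179/988 ≈ 7.2662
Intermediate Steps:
(S(1, -6)/52 + (-66 - 18)/38)*(-3) = ((-5 - 6)/52 + (-66 - 18)/38)*(-3) = (-11*1/52 - 84*1/38)*(-3) = (-11/52 - 42/19)*(-3) = -2393/988*(-3) = 7179/988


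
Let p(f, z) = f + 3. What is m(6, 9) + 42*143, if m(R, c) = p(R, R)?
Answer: 6015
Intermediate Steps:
p(f, z) = 3 + f
m(R, c) = 3 + R
m(6, 9) + 42*143 = (3 + 6) + 42*143 = 9 + 6006 = 6015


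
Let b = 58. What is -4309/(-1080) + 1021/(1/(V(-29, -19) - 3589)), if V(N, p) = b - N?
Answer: -3861581051/1080 ≈ -3.5755e+6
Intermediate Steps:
V(N, p) = 58 - N
-4309/(-1080) + 1021/(1/(V(-29, -19) - 3589)) = -4309/(-1080) + 1021/(1/((58 - 1*(-29)) - 3589)) = -4309*(-1/1080) + 1021/(1/((58 + 29) - 3589)) = 4309/1080 + 1021/(1/(87 - 3589)) = 4309/1080 + 1021/(1/(-3502)) = 4309/1080 + 1021/(-1/3502) = 4309/1080 + 1021*(-3502) = 4309/1080 - 3575542 = -3861581051/1080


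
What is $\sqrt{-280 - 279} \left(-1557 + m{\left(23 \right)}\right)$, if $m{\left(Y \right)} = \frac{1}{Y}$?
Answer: $- \frac{35810 i \sqrt{559}}{23} \approx - 36811.0 i$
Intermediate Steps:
$\sqrt{-280 - 279} \left(-1557 + m{\left(23 \right)}\right) = \sqrt{-280 - 279} \left(-1557 + \frac{1}{23}\right) = \sqrt{-559} \left(-1557 + \frac{1}{23}\right) = i \sqrt{559} \left(- \frac{35810}{23}\right) = - \frac{35810 i \sqrt{559}}{23}$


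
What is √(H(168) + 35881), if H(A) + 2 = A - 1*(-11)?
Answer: 11*√298 ≈ 189.89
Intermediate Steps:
H(A) = 9 + A (H(A) = -2 + (A - 1*(-11)) = -2 + (A + 11) = -2 + (11 + A) = 9 + A)
√(H(168) + 35881) = √((9 + 168) + 35881) = √(177 + 35881) = √36058 = 11*√298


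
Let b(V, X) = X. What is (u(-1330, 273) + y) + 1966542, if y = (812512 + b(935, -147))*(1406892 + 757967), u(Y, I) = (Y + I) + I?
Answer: 1758657647293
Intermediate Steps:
u(Y, I) = Y + 2*I (u(Y, I) = (I + Y) + I = Y + 2*I)
y = 1758655681535 (y = (812512 - 147)*(1406892 + 757967) = 812365*2164859 = 1758655681535)
(u(-1330, 273) + y) + 1966542 = ((-1330 + 2*273) + 1758655681535) + 1966542 = ((-1330 + 546) + 1758655681535) + 1966542 = (-784 + 1758655681535) + 1966542 = 1758655680751 + 1966542 = 1758657647293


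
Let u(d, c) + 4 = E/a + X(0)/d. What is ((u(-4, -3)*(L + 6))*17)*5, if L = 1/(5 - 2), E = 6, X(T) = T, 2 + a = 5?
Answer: -3230/3 ≈ -1076.7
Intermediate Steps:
a = 3 (a = -2 + 5 = 3)
L = 1/3 ≈ 0.33333
u(d, c) = -2 (u(d, c) = -4 + (6/3 + 0/d) = -4 + (6*(1/3) + 0) = -4 + (2 + 0) = -4 + 2 = -2)
((u(-4, -3)*(L + 6))*17)*5 = (-2*(1/3 + 6)*17)*5 = (-2*19/3*17)*5 = -38/3*17*5 = -646/3*5 = -3230/3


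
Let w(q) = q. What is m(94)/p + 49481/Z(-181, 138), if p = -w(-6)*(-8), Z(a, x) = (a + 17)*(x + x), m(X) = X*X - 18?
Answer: -2788285/15088 ≈ -184.80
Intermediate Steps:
m(X) = -18 + X² (m(X) = X² - 18 = -18 + X²)
Z(a, x) = 2*x*(17 + a) (Z(a, x) = (17 + a)*(2*x) = 2*x*(17 + a))
p = -48 (p = -1*(-6)*(-8) = 6*(-8) = -48)
m(94)/p + 49481/Z(-181, 138) = (-18 + 94²)/(-48) + 49481/((2*138*(17 - 181))) = (-18 + 8836)*(-1/48) + 49481/((2*138*(-164))) = 8818*(-1/48) + 49481/(-45264) = -4409/24 + 49481*(-1/45264) = -4409/24 - 49481/45264 = -2788285/15088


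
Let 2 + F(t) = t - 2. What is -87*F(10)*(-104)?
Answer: 54288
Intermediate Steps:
F(t) = -4 + t (F(t) = -2 + (t - 2) = -2 + (-2 + t) = -4 + t)
-87*F(10)*(-104) = -87*(-4 + 10)*(-104) = -87*6*(-104) = -522*(-104) = 54288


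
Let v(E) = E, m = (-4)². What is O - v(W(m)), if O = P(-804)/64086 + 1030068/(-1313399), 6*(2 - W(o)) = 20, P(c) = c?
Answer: 22579203554/42085244157 ≈ 0.53651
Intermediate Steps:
m = 16
W(o) = -4/3 (W(o) = 2 - ⅙*20 = 2 - 10/3 = -4/3)
O = -11178151774/14028414719 (O = -804/64086 + 1030068/(-1313399) = -804*1/64086 + 1030068*(-1/1313399) = -134/10681 - 1030068/1313399 = -11178151774/14028414719 ≈ -0.79682)
O - v(W(m)) = -11178151774/14028414719 - 1*(-4/3) = -11178151774/14028414719 + 4/3 = 22579203554/42085244157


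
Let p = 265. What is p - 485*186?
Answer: -89945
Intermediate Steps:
p - 485*186 = 265 - 485*186 = 265 - 90210 = -89945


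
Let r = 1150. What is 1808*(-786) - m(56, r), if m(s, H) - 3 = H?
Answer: -1422241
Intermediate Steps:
m(s, H) = 3 + H
1808*(-786) - m(56, r) = 1808*(-786) - (3 + 1150) = -1421088 - 1*1153 = -1421088 - 1153 = -1422241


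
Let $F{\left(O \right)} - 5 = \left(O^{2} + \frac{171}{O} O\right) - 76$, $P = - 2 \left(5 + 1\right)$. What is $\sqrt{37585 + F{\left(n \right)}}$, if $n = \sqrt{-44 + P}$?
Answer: $3 \sqrt{4181} \approx 193.98$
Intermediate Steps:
$P = -12$ ($P = \left(-2\right) 6 = -12$)
$n = 2 i \sqrt{14}$ ($n = \sqrt{-44 - 12} = \sqrt{-56} = 2 i \sqrt{14} \approx 7.4833 i$)
$F{\left(O \right)} = 100 + O^{2}$ ($F{\left(O \right)} = 5 - \left(76 - O^{2} - \frac{171}{O} O\right) = 5 + \left(\left(O^{2} + 171\right) - 76\right) = 5 + \left(\left(171 + O^{2}\right) - 76\right) = 5 + \left(95 + O^{2}\right) = 100 + O^{2}$)
$\sqrt{37585 + F{\left(n \right)}} = \sqrt{37585 + \left(100 + \left(2 i \sqrt{14}\right)^{2}\right)} = \sqrt{37585 + \left(100 - 56\right)} = \sqrt{37585 + 44} = \sqrt{37629} = 3 \sqrt{4181}$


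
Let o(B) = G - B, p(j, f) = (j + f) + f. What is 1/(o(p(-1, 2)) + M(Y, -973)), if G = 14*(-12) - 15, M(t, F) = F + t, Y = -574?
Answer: -1/1733 ≈ -0.00057703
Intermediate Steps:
p(j, f) = j + 2*f (p(j, f) = (f + j) + f = j + 2*f)
G = -183 (G = -168 - 15 = -183)
o(B) = -183 - B
1/(o(p(-1, 2)) + M(Y, -973)) = 1/((-183 - (-1 + 2*2)) + (-973 - 574)) = 1/((-183 - (-1 + 4)) - 1547) = 1/((-183 - 1*3) - 1547) = 1/((-183 - 3) - 1547) = 1/(-186 - 1547) = 1/(-1733) = -1/1733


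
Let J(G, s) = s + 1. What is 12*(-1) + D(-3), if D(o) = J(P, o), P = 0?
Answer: -14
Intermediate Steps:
J(G, s) = 1 + s
D(o) = 1 + o
12*(-1) + D(-3) = 12*(-1) + (1 - 3) = -12 - 2 = -14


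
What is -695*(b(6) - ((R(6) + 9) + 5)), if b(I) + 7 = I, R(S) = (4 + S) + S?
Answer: 21545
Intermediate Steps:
R(S) = 4 + 2*S
b(I) = -7 + I
-695*(b(6) - ((R(6) + 9) + 5)) = -695*((-7 + 6) - (((4 + 2*6) + 9) + 5)) = -695*(-1 - (((4 + 12) + 9) + 5)) = -695*(-1 - ((16 + 9) + 5)) = -695*(-1 - (25 + 5)) = -695*(-1 - 1*30) = -695*(-1 - 30) = -695*(-31) = 21545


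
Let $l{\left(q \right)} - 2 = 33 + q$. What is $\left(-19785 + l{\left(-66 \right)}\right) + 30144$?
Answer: $10328$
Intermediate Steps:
$l{\left(q \right)} = 35 + q$ ($l{\left(q \right)} = 2 + \left(33 + q\right) = 35 + q$)
$\left(-19785 + l{\left(-66 \right)}\right) + 30144 = \left(-19785 + \left(35 - 66\right)\right) + 30144 = \left(-19785 - 31\right) + 30144 = -19816 + 30144 = 10328$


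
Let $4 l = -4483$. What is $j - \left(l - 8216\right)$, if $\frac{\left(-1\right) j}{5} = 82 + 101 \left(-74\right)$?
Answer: $\frac{185187}{4} \approx 46297.0$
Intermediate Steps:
$l = - \frac{4483}{4}$ ($l = \frac{1}{4} \left(-4483\right) = - \frac{4483}{4} \approx -1120.8$)
$j = 36960$ ($j = - 5 \left(82 + 101 \left(-74\right)\right) = - 5 \left(82 - 7474\right) = \left(-5\right) \left(-7392\right) = 36960$)
$j - \left(l - 8216\right) = 36960 - \left(- \frac{4483}{4} - 8216\right) = 36960 - - \frac{37347}{4} = 36960 + \frac{37347}{4} = \frac{185187}{4}$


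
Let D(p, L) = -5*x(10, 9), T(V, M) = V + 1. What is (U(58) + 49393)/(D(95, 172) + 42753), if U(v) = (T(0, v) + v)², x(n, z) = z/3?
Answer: 26437/21369 ≈ 1.2372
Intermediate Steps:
x(n, z) = z/3 (x(n, z) = z*(⅓) = z/3)
T(V, M) = 1 + V
D(p, L) = -15 (D(p, L) = -5*9/3 = -5*3 = -15)
U(v) = (1 + v)² (U(v) = ((1 + 0) + v)² = (1 + v)²)
(U(58) + 49393)/(D(95, 172) + 42753) = ((1 + 58)² + 49393)/(-15 + 42753) = (59² + 49393)/42738 = (3481 + 49393)*(1/42738) = 52874*(1/42738) = 26437/21369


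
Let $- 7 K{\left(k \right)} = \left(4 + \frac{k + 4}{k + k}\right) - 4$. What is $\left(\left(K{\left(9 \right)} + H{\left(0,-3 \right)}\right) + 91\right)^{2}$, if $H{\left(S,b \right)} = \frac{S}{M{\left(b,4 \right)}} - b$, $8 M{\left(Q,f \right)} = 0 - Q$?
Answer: $\frac{139972561}{15876} \approx 8816.6$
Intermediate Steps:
$M{\left(Q,f \right)} = - \frac{Q}{8}$ ($M{\left(Q,f \right)} = \frac{0 - Q}{8} = \frac{\left(-1\right) Q}{8} = - \frac{Q}{8}$)
$H{\left(S,b \right)} = - b - \frac{8 S}{b}$ ($H{\left(S,b \right)} = \frac{S}{\left(- \frac{1}{8}\right) b} - b = S \left(- \frac{8}{b}\right) - b = - \frac{8 S}{b} - b = - b - \frac{8 S}{b}$)
$K{\left(k \right)} = - \frac{4 + k}{14 k}$ ($K{\left(k \right)} = - \frac{\left(4 + \frac{k + 4}{k + k}\right) - 4}{7} = - \frac{\left(4 + \frac{4 + k}{2 k}\right) - 4}{7} = - \frac{\frac{1}{2} \frac{1}{k} \left(4 + k\right)}{7} = - \frac{4 + k}{14 k}$)
$\left(\left(K{\left(9 \right)} + H{\left(0,-3 \right)}\right) + 91\right)^{2} = \left(\left(\frac{-4 - 9}{14 \cdot 9} - \left(-3 + \frac{0}{-3}\right)\right) + 91\right)^{2} = \left(\left(\frac{1}{14} \cdot \frac{1}{9} \left(-4 - 9\right) + \left(3 - 0 \left(- \frac{1}{3}\right)\right)\right) + 91\right)^{2} = \left(\left(\frac{1}{14} \cdot \frac{1}{9} \left(-13\right) + \left(3 + 0\right)\right) + 91\right)^{2} = \left(\left(- \frac{13}{126} + 3\right) + 91\right)^{2} = \left(\frac{365}{126} + 91\right)^{2} = \left(\frac{11831}{126}\right)^{2} = \frac{139972561}{15876}$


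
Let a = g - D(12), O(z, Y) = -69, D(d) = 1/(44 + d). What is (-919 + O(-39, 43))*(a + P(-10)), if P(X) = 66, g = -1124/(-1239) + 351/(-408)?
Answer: -1374080266/21063 ≈ -65237.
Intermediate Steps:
g = 7901/168504 (g = -1124*(-1/1239) + 351*(-1/408) = 1124/1239 - 117/136 = 7901/168504 ≈ 0.046889)
a = 1223/42126 (a = 7901/168504 - 1/(44 + 12) = 7901/168504 - 1/56 = 1223/42126 ≈ 0.029032)
(-919 + O(-39, 43))*(a + P(-10)) = (-919 - 69)*(1223/42126 + 66) = -988*2781539/42126 = -1374080266/21063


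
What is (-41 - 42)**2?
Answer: 6889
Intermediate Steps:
(-41 - 42)**2 = (-83)**2 = 6889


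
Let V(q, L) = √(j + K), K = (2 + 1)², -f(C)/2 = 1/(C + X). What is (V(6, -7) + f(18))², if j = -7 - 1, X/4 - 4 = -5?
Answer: 36/49 ≈ 0.73469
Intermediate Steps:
X = -4 (X = 16 + 4*(-5) = 16 - 20 = -4)
f(C) = -2/(-4 + C) (f(C) = -2/(C - 4) = -2/(-4 + C))
K = 9 (K = 3² = 9)
j = -8
V(q, L) = 1 (V(q, L) = √(-8 + 9) = √1 = 1)
(V(6, -7) + f(18))² = (1 - 2/(-4 + 18))² = (1 - 2/14)² = (1 - 2*1/14)² = (1 - ⅐)² = (6/7)² = 36/49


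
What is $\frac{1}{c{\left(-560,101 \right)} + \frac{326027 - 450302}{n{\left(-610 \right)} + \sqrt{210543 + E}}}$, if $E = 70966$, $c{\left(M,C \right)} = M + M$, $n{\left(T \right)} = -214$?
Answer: $- \frac{19372894}{22653771705} + \frac{1657 \sqrt{281509}}{4530754341} \approx -0.00066113$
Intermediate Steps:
$c{\left(M,C \right)} = 2 M$
$\frac{1}{c{\left(-560,101 \right)} + \frac{326027 - 450302}{n{\left(-610 \right)} + \sqrt{210543 + E}}} = \frac{1}{2 \left(-560\right) + \frac{326027 - 450302}{-214 + \sqrt{210543 + 70966}}} = \frac{1}{-1120 - \frac{124275}{-214 + \sqrt{281509}}}$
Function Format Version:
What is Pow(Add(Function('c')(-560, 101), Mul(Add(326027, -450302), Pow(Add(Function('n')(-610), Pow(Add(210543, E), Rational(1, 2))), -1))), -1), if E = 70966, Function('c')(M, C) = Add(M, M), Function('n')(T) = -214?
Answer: Add(Rational(-19372894, 22653771705), Mul(Rational(1657, 4530754341), Pow(281509, Rational(1, 2)))) ≈ -0.00066113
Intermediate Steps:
Function('c')(M, C) = Mul(2, M)
Pow(Add(Function('c')(-560, 101), Mul(Add(326027, -450302), Pow(Add(Function('n')(-610), Pow(Add(210543, E), Rational(1, 2))), -1))), -1) = Pow(Add(Mul(2, -560), Mul(Add(326027, -450302), Pow(Add(-214, Pow(Add(210543, 70966), Rational(1, 2))), -1))), -1) = Pow(Add(-1120, Mul(-124275, Pow(Add(-214, Pow(281509, Rational(1, 2))), -1))), -1)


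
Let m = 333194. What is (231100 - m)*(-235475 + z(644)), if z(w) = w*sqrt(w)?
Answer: 24040584650 - 131497072*sqrt(161) ≈ 2.2372e+10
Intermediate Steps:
z(w) = w**(3/2)
(231100 - m)*(-235475 + z(644)) = (231100 - 1*333194)*(-235475 + 644**(3/2)) = (231100 - 333194)*(-235475 + 1288*sqrt(161)) = -102094*(-235475 + 1288*sqrt(161)) = 24040584650 - 131497072*sqrt(161)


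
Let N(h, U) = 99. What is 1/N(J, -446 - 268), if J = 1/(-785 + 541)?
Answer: 1/99 ≈ 0.010101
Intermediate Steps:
J = -1/244 (J = 1/(-244) = -1/244 ≈ -0.0040984)
1/N(J, -446 - 268) = 1/99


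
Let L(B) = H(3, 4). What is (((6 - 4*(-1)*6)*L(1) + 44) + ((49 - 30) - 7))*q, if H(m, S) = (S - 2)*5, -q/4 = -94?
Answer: 133856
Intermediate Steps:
q = 376 (q = -4*(-94) = 376)
H(m, S) = -10 + 5*S (H(m, S) = (-2 + S)*5 = -10 + 5*S)
L(B) = 10 (L(B) = -10 + 5*4 = -10 + 20 = 10)
(((6 - 4*(-1)*6)*L(1) + 44) + ((49 - 30) - 7))*q = (((6 - 4*(-1)*6)*10 + 44) + ((49 - 30) - 7))*376 = (((6 + 4*6)*10 + 44) + (19 - 7))*376 = (((6 + 24)*10 + 44) + 12)*376 = ((30*10 + 44) + 12)*376 = ((300 + 44) + 12)*376 = (344 + 12)*376 = 356*376 = 133856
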